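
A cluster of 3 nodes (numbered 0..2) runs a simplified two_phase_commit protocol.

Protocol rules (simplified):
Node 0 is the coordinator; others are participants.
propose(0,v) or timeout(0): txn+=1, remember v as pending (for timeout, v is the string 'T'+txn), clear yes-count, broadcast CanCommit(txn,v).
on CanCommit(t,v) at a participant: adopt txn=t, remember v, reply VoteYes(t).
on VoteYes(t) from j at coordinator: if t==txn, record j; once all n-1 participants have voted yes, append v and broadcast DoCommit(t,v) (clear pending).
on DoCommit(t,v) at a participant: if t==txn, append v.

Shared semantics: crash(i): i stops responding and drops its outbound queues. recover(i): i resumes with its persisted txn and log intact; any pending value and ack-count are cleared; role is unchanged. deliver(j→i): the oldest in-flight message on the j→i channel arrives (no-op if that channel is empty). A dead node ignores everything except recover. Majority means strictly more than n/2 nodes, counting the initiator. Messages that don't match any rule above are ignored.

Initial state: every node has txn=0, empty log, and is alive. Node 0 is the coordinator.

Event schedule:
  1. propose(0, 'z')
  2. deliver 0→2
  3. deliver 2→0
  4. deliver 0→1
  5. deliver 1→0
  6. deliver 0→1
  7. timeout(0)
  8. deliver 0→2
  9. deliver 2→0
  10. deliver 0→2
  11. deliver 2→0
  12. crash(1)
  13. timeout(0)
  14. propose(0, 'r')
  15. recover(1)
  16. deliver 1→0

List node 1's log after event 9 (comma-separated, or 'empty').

z

[1] propose(0,'z') → N0(coor t1 [-])
[2] deliver 0→2 → N2(part t1 [-])
[3] deliver 2→0 → ∅
[4] deliver 0→1 → N1(part t1 [-])
[5] deliver 1→0 → N0(coor t1 [z])
[6] deliver 0→1 → N1(part t1 [z])
[7] timeout(0) → N0(coor t2 [z])
[8] deliver 0→2 → N2(part t1 [z])
[9] deliver 2→0 → ∅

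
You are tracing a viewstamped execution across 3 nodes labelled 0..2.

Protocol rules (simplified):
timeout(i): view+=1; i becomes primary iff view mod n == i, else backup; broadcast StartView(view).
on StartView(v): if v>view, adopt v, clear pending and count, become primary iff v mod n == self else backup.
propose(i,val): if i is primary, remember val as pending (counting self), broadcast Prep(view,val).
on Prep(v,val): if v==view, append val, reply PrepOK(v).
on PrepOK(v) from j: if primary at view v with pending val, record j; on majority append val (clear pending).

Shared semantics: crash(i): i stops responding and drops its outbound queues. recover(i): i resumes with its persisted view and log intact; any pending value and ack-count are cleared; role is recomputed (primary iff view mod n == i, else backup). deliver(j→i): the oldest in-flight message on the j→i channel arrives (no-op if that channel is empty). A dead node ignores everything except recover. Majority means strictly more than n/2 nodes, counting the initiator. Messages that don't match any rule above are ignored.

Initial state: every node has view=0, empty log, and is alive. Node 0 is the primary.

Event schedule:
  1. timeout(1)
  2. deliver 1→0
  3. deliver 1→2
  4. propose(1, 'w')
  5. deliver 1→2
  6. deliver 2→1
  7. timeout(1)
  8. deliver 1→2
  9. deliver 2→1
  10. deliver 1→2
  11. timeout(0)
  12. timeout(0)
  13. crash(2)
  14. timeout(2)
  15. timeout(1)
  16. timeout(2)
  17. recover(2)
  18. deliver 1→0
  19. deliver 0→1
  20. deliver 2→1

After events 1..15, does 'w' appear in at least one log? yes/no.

[1] timeout(1) → N1(prim v1 [-])
[2] deliver 1→0 → N0(back v1 [-])
[3] deliver 1→2 → N2(back v1 [-])
[4] propose(1,'w') → ∅
[5] deliver 1→2 → N2(back v1 [w])
[6] deliver 2→1 → N1(prim v1 [w])
[7] timeout(1) → N1(back v2 [w])
[8] deliver 1→2 → N2(prim v2 [w])
[9] deliver 2→1 → ∅
[10] deliver 1→2 → ∅
[11] timeout(0) → N0(back v2 [-])
[12] timeout(0) → N0(prim v3 [-])
[13] crash(2) → N2(✗prim v2 [w])
[14] timeout(2) → ∅
[15] timeout(1) → N1(back v3 [w])

yes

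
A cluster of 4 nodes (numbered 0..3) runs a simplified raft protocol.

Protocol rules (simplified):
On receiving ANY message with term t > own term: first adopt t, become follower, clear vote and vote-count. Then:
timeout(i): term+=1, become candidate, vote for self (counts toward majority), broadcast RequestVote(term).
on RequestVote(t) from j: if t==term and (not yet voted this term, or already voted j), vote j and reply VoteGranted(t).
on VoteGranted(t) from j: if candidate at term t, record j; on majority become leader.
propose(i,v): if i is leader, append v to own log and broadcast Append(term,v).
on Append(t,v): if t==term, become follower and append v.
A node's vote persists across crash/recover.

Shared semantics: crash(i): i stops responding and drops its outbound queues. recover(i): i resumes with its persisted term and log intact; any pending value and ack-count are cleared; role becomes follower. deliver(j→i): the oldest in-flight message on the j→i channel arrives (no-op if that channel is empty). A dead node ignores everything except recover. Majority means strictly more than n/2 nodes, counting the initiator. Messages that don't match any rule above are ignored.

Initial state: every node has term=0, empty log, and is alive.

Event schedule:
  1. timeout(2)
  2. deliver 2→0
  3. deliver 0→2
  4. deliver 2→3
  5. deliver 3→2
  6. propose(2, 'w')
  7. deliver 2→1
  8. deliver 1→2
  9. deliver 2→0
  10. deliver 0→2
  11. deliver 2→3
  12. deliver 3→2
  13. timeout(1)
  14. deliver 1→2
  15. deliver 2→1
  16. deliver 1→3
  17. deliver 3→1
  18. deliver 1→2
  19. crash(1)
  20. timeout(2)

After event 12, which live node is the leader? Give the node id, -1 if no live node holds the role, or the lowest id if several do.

2

e1 timeout(2): 2[cand,t=1,-]
e2 deliver 2→0: 0[foll,t=1,-]
e3 deliver 0→2: ·
e4 deliver 2→3: 3[foll,t=1,-]
e5 deliver 3→2: 2[lead,t=1,-]
e6 propose(2,'w'): 2[lead,t=1,w]
e7 deliver 2→1: 1[foll,t=1,-]
e8 deliver 1→2: ·
e9 deliver 2→0: 0[foll,t=1,w]
e10 deliver 0→2: ·
e11 deliver 2→3: 3[foll,t=1,w]
e12 deliver 3→2: ·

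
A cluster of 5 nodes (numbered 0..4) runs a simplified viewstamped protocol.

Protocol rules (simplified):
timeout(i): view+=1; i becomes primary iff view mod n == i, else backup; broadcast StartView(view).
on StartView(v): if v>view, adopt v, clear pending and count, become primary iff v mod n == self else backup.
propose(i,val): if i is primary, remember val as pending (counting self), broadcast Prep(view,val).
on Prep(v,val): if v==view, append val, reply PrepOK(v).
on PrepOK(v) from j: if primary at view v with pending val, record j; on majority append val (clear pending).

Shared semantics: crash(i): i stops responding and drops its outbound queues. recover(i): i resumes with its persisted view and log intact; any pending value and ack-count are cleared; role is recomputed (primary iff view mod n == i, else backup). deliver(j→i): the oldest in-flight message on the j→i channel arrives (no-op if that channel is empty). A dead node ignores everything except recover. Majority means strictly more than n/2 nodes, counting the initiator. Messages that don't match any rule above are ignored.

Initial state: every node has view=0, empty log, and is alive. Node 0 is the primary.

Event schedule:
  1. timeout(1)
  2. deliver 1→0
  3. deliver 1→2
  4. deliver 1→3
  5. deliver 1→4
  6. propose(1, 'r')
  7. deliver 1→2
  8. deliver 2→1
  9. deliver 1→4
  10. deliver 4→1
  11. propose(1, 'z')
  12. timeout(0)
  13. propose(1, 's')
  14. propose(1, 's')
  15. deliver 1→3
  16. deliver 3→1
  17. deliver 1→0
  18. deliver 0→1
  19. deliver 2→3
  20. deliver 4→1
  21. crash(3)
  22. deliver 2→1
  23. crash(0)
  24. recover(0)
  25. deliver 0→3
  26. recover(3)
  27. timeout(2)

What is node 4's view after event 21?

step 1 timeout(1): 1={prim,v=1,log=-}
step 2 deliver 1→0: 0={back,v=1,log=-}
step 3 deliver 1→2: 2={back,v=1,log=-}
step 4 deliver 1→3: 3={back,v=1,log=-}
step 5 deliver 1→4: 4={back,v=1,log=-}
step 6 propose(1,'r'): —
step 7 deliver 1→2: 2={back,v=1,log=r}
step 8 deliver 2→1: —
step 9 deliver 1→4: 4={back,v=1,log=r}
step 10 deliver 4→1: 1={prim,v=1,log=r}
step 11 propose(1,'z'): —
step 12 timeout(0): 0={back,v=2,log=-}
step 13 propose(1,'s'): —
step 14 propose(1,'s'): —
step 15 deliver 1→3: 3={back,v=1,log=r}
step 16 deliver 3→1: —
step 17 deliver 1→0: —
step 18 deliver 0→1: 1={back,v=2,log=r}
step 19 deliver 2→3: —
step 20 deliver 4→1: —
step 21 crash(3): 3={✗back,v=1,log=r}

1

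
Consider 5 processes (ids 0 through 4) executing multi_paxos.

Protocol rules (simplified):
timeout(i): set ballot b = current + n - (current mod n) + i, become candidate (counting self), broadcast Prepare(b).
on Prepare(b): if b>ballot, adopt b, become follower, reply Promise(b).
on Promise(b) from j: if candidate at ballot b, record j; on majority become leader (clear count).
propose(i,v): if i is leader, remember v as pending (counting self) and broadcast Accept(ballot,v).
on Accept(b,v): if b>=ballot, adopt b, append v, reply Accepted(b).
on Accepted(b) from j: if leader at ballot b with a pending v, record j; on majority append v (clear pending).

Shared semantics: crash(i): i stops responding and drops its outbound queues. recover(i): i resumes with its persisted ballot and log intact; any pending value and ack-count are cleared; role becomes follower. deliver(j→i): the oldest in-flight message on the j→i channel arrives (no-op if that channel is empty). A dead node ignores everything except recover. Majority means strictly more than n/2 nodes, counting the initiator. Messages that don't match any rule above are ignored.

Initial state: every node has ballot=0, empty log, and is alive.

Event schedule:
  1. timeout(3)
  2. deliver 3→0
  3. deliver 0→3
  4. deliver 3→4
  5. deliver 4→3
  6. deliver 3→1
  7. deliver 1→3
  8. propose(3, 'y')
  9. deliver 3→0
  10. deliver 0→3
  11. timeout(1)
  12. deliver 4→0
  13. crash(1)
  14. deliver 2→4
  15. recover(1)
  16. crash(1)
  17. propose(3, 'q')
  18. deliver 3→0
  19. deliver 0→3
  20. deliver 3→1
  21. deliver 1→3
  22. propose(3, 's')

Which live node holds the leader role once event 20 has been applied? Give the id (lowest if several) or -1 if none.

1. timeout(3):  <3:cand b8 ->
2. deliver 3→0:  <0:foll b8 ->
3. deliver 0→3:  nop
4. deliver 3→4:  <4:foll b8 ->
5. deliver 4→3:  <3:lead b8 ->
6. deliver 3→1:  <1:foll b8 ->
7. deliver 1→3:  nop
8. propose(3,'y'):  nop
9. deliver 3→0:  <0:foll b8 y>
10. deliver 0→3:  nop
11. timeout(1):  <1:cand b11 ->
12. deliver 4→0:  nop
13. crash(1):  <1:✗cand b11 ->
14. deliver 2→4:  nop
15. recover(1):  <1:foll b11 ->
16. crash(1):  <1:✗foll b11 ->
17. propose(3,'q'):  nop
18. deliver 3→0:  <0:foll b8 y,q>
19. deliver 0→3:  nop
20. deliver 3→1:  nop

3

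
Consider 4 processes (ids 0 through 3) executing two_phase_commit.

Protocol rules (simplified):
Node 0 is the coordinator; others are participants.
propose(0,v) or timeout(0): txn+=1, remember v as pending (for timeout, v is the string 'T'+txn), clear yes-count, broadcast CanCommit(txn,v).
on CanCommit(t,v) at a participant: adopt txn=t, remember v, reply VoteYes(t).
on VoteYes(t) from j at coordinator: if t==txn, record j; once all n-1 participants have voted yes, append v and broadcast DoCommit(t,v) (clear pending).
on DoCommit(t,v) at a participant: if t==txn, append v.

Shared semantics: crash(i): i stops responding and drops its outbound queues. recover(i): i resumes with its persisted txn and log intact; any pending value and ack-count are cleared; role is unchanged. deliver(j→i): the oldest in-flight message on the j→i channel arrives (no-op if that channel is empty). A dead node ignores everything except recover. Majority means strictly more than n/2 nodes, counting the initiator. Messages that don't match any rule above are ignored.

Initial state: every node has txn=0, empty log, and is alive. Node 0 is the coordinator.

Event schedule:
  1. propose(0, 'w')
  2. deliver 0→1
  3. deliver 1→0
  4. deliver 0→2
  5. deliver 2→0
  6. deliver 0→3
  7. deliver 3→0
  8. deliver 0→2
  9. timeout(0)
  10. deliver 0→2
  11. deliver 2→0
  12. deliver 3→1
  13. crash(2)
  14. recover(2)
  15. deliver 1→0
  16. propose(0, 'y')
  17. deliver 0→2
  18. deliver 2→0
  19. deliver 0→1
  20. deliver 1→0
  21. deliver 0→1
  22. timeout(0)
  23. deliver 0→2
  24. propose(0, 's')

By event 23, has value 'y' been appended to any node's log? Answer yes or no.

no

[1] propose(0,'w') → N0(coor t1 [-])
[2] deliver 0→1 → N1(part t1 [-])
[3] deliver 1→0 → ∅
[4] deliver 0→2 → N2(part t1 [-])
[5] deliver 2→0 → ∅
[6] deliver 0→3 → N3(part t1 [-])
[7] deliver 3→0 → N0(coor t1 [w])
[8] deliver 0→2 → N2(part t1 [w])
[9] timeout(0) → N0(coor t2 [w])
[10] deliver 0→2 → N2(part t2 [w])
[11] deliver 2→0 → ∅
[12] deliver 3→1 → ∅
[13] crash(2) → N2(✗part t2 [w])
[14] recover(2) → N2(part t2 [w])
[15] deliver 1→0 → ∅
[16] propose(0,'y') → N0(coor t3 [w])
[17] deliver 0→2 → N2(part t3 [w])
[18] deliver 2→0 → ∅
[19] deliver 0→1 → N1(part t1 [w])
[20] deliver 1→0 → ∅
[21] deliver 0→1 → N1(part t2 [w])
[22] timeout(0) → N0(coor t4 [w])
[23] deliver 0→2 → N2(part t4 [w])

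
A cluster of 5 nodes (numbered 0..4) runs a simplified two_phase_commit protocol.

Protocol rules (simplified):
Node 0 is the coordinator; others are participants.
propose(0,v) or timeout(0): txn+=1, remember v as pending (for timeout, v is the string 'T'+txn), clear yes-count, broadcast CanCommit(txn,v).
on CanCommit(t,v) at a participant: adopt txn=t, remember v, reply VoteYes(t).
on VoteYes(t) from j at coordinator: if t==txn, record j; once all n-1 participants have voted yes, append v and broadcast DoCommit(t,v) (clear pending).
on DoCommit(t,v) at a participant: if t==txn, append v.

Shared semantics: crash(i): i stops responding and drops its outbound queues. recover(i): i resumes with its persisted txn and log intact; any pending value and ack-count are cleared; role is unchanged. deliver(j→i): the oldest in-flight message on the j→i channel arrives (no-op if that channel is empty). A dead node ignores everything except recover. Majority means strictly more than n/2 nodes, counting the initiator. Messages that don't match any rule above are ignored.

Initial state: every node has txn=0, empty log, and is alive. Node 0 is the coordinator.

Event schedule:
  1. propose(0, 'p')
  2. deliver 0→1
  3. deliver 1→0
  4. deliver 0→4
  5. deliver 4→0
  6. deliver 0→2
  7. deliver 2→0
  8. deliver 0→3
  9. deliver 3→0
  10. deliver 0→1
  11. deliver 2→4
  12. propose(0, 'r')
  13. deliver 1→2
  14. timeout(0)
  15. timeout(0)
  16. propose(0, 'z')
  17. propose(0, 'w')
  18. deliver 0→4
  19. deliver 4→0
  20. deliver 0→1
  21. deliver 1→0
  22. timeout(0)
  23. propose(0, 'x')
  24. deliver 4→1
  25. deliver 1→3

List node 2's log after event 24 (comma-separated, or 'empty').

empty

[1] propose(0,'p') → N0(coor t1 [-])
[2] deliver 0→1 → N1(part t1 [-])
[3] deliver 1→0 → ∅
[4] deliver 0→4 → N4(part t1 [-])
[5] deliver 4→0 → ∅
[6] deliver 0→2 → N2(part t1 [-])
[7] deliver 2→0 → ∅
[8] deliver 0→3 → N3(part t1 [-])
[9] deliver 3→0 → N0(coor t1 [p])
[10] deliver 0→1 → N1(part t1 [p])
[11] deliver 2→4 → ∅
[12] propose(0,'r') → N0(coor t2 [p])
[13] deliver 1→2 → ∅
[14] timeout(0) → N0(coor t3 [p])
[15] timeout(0) → N0(coor t4 [p])
[16] propose(0,'z') → N0(coor t5 [p])
[17] propose(0,'w') → N0(coor t6 [p])
[18] deliver 0→4 → N4(part t1 [p])
[19] deliver 4→0 → ∅
[20] deliver 0→1 → N1(part t2 [p])
[21] deliver 1→0 → ∅
[22] timeout(0) → N0(coor t7 [p])
[23] propose(0,'x') → N0(coor t8 [p])
[24] deliver 4→1 → ∅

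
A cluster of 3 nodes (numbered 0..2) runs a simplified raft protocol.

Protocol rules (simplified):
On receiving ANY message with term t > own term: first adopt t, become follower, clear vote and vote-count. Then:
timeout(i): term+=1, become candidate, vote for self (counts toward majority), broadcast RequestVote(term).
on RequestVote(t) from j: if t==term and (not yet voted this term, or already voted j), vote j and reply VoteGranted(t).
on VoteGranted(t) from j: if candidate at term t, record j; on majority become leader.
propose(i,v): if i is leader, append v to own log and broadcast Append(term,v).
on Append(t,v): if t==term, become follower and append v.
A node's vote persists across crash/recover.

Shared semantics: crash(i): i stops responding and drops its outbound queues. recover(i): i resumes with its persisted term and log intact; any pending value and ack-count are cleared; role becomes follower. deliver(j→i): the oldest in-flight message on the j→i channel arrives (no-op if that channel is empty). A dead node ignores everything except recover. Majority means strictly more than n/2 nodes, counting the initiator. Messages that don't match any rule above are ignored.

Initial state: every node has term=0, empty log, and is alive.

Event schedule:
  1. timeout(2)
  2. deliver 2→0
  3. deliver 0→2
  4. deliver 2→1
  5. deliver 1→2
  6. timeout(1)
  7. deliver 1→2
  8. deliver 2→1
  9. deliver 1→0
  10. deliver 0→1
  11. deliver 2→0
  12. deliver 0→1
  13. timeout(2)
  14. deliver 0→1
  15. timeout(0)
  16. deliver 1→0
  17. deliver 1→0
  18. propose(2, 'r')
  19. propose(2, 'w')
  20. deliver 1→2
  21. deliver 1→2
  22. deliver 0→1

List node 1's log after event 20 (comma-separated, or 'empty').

step 1 timeout(2): 2={cand,t=1,log=-}
step 2 deliver 2→0: 0={foll,t=1,log=-}
step 3 deliver 0→2: 2={lead,t=1,log=-}
step 4 deliver 2→1: 1={foll,t=1,log=-}
step 5 deliver 1→2: —
step 6 timeout(1): 1={cand,t=2,log=-}
step 7 deliver 1→2: 2={foll,t=2,log=-}
step 8 deliver 2→1: 1={lead,t=2,log=-}
step 9 deliver 1→0: 0={foll,t=2,log=-}
step 10 deliver 0→1: —
step 11 deliver 2→0: —
step 12 deliver 0→1: —
step 13 timeout(2): 2={cand,t=3,log=-}
step 14 deliver 0→1: —
step 15 timeout(0): 0={cand,t=3,log=-}
step 16 deliver 1→0: —
step 17 deliver 1→0: —
step 18 propose(2,'r'): —
step 19 propose(2,'w'): —
step 20 deliver 1→2: —

empty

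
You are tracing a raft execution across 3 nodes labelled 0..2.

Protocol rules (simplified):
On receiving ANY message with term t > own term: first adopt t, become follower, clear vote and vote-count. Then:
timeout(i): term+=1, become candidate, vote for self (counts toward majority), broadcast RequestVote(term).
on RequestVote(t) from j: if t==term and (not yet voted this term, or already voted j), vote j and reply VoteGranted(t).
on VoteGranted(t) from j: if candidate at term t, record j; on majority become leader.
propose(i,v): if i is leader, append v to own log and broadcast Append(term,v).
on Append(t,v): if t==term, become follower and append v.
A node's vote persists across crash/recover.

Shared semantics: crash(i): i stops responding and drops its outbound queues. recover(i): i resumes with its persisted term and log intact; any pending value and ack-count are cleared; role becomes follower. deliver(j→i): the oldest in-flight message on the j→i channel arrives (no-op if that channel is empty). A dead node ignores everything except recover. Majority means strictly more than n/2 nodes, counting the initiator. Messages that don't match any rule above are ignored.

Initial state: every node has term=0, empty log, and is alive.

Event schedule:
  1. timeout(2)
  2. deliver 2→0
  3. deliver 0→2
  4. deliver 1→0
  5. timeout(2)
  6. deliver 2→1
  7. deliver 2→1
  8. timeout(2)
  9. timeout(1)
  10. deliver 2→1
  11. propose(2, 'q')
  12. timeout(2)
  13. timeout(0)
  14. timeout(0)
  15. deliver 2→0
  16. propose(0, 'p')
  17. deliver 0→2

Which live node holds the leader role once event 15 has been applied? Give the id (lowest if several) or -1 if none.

-1

after 1 — timeout(2): n2:cand/t1/[-]
after 2 — deliver 2→0: n0:foll/t1/[-]
after 3 — deliver 0→2: n2:lead/t1/[-]
after 4 — deliver 1→0: ·
after 5 — timeout(2): n2:cand/t2/[-]
after 6 — deliver 2→1: n1:foll/t1/[-]
after 7 — deliver 2→1: n1:foll/t2/[-]
after 8 — timeout(2): n2:cand/t3/[-]
after 9 — timeout(1): n1:cand/t3/[-]
after 10 — deliver 2→1: ·
after 11 — propose(2,'q'): ·
after 12 — timeout(2): n2:cand/t4/[-]
after 13 — timeout(0): n0:cand/t2/[-]
after 14 — timeout(0): n0:cand/t3/[-]
after 15 — deliver 2→0: ·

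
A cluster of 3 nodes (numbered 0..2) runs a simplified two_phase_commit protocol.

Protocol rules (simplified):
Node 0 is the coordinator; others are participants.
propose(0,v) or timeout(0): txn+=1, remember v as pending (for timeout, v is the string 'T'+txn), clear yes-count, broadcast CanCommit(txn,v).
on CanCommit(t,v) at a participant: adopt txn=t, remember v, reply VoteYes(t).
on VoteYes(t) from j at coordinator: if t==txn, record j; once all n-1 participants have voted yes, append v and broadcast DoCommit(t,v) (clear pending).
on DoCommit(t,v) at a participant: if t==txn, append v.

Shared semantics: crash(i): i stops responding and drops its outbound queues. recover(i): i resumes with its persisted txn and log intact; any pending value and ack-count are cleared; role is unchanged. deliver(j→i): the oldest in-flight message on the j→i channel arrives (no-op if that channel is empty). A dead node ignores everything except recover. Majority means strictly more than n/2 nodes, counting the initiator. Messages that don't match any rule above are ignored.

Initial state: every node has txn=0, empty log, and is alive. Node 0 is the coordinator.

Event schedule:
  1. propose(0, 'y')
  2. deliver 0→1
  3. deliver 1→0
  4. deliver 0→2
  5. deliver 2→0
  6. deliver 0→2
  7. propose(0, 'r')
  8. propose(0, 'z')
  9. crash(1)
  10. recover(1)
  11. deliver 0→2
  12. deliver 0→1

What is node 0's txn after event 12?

3

[1] propose(0,'y') → N0(coor t1 [-])
[2] deliver 0→1 → N1(part t1 [-])
[3] deliver 1→0 → ∅
[4] deliver 0→2 → N2(part t1 [-])
[5] deliver 2→0 → N0(coor t1 [y])
[6] deliver 0→2 → N2(part t1 [y])
[7] propose(0,'r') → N0(coor t2 [y])
[8] propose(0,'z') → N0(coor t3 [y])
[9] crash(1) → N1(✗part t1 [-])
[10] recover(1) → N1(part t1 [-])
[11] deliver 0→2 → N2(part t2 [y])
[12] deliver 0→1 → N1(part t1 [y])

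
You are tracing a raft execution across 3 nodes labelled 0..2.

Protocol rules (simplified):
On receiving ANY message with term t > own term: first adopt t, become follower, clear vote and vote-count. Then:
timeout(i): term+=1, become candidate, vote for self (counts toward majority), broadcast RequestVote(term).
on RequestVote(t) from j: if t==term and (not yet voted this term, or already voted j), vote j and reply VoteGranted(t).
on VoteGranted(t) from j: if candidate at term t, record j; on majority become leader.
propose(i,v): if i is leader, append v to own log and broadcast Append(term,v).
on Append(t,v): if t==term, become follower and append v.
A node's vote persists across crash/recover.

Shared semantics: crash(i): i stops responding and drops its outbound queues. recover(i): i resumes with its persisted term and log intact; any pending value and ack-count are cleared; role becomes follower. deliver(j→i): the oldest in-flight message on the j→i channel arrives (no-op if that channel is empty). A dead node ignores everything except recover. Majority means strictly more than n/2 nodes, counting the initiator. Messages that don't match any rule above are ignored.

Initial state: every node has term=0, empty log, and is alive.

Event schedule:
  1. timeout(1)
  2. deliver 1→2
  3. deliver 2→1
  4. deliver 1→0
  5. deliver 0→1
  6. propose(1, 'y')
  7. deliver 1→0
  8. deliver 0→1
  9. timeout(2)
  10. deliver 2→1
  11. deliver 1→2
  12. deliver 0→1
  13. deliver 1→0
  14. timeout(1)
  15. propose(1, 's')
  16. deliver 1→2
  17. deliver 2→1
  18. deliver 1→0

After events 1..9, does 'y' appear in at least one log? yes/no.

yes

[1] timeout(1) → N1(cand t1 [-])
[2] deliver 1→2 → N2(foll t1 [-])
[3] deliver 2→1 → N1(lead t1 [-])
[4] deliver 1→0 → N0(foll t1 [-])
[5] deliver 0→1 → ∅
[6] propose(1,'y') → N1(lead t1 [y])
[7] deliver 1→0 → N0(foll t1 [y])
[8] deliver 0→1 → ∅
[9] timeout(2) → N2(cand t2 [-])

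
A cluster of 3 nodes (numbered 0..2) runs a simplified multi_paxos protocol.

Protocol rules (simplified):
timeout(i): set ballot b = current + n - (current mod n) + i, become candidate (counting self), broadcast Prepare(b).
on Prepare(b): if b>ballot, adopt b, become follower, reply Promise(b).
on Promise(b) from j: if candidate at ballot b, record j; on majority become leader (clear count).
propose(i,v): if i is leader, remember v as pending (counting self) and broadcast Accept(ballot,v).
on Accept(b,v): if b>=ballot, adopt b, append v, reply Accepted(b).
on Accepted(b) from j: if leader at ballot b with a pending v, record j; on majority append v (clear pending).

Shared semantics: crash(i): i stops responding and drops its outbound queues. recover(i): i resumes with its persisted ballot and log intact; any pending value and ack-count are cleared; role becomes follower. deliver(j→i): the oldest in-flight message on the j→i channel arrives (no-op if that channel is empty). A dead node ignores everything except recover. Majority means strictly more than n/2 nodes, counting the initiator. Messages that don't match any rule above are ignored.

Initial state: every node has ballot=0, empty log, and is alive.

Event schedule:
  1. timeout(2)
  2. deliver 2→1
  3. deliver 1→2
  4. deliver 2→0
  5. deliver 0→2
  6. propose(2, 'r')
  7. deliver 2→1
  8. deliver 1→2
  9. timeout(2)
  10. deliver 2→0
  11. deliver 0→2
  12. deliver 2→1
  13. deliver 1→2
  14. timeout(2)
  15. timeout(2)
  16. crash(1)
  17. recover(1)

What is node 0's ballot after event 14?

5

e1 timeout(2): 2[cand,b=5,-]
e2 deliver 2→1: 1[foll,b=5,-]
e3 deliver 1→2: 2[lead,b=5,-]
e4 deliver 2→0: 0[foll,b=5,-]
e5 deliver 0→2: ·
e6 propose(2,'r'): ·
e7 deliver 2→1: 1[foll,b=5,r]
e8 deliver 1→2: 2[lead,b=5,r]
e9 timeout(2): 2[cand,b=8,r]
e10 deliver 2→0: 0[foll,b=5,r]
e11 deliver 0→2: ·
e12 deliver 2→1: 1[foll,b=8,r]
e13 deliver 1→2: 2[lead,b=8,r]
e14 timeout(2): 2[cand,b=11,r]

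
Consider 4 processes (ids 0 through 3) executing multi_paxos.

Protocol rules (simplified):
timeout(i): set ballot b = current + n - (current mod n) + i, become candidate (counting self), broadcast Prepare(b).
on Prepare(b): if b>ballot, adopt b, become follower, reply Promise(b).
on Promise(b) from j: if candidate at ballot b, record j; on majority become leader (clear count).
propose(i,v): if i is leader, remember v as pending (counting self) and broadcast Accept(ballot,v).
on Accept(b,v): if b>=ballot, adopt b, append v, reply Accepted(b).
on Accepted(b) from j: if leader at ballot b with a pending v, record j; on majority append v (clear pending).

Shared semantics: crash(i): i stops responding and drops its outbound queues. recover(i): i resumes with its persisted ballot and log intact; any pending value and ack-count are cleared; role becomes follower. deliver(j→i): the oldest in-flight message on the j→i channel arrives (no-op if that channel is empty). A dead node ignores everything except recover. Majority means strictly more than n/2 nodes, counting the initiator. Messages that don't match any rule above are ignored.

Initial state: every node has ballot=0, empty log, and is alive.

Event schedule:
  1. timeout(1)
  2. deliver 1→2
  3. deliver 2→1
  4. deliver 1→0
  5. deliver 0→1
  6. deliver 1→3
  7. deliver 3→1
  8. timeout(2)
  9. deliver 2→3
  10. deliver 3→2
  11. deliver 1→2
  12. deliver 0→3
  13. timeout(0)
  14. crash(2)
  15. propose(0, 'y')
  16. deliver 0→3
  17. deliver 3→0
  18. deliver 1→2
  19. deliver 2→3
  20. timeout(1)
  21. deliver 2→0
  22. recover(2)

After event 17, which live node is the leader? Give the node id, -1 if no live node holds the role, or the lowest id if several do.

1

1. timeout(1):  <1:cand b5 ->
2. deliver 1→2:  <2:foll b5 ->
3. deliver 2→1:  nop
4. deliver 1→0:  <0:foll b5 ->
5. deliver 0→1:  <1:lead b5 ->
6. deliver 1→3:  <3:foll b5 ->
7. deliver 3→1:  nop
8. timeout(2):  <2:cand b10 ->
9. deliver 2→3:  <3:foll b10 ->
10. deliver 3→2:  nop
11. deliver 1→2:  nop
12. deliver 0→3:  nop
13. timeout(0):  <0:cand b8 ->
14. crash(2):  <2:✗cand b10 ->
15. propose(0,'y'):  nop
16. deliver 0→3:  nop
17. deliver 3→0:  nop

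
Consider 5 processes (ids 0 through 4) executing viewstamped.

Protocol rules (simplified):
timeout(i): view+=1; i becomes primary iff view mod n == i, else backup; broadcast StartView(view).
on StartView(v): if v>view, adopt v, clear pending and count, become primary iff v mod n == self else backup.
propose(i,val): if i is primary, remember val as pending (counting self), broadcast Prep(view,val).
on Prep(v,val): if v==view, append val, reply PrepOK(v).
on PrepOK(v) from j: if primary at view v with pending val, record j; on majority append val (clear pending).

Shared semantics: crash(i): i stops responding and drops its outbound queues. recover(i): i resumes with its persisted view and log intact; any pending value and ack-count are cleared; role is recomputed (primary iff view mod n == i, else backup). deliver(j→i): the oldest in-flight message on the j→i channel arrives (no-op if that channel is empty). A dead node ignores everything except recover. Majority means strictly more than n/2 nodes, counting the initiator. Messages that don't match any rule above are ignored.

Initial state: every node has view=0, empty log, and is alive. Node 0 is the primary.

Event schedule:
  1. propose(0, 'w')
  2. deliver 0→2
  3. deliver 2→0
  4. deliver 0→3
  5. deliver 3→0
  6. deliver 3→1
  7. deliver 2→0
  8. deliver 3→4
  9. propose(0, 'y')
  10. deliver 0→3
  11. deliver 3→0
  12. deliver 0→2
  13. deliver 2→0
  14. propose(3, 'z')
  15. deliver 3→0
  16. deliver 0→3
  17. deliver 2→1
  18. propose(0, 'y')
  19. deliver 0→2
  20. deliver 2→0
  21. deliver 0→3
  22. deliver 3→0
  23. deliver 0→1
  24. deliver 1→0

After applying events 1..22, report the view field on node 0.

0

after 1 — propose(0,'w'): ·
after 2 — deliver 0→2: n2:back/v0/[w]
after 3 — deliver 2→0: ·
after 4 — deliver 0→3: n3:back/v0/[w]
after 5 — deliver 3→0: n0:prim/v0/[w]
after 6 — deliver 3→1: ·
after 7 — deliver 2→0: ·
after 8 — deliver 3→4: ·
after 9 — propose(0,'y'): ·
after 10 — deliver 0→3: n3:back/v0/[w,y]
after 11 — deliver 3→0: ·
after 12 — deliver 0→2: n2:back/v0/[w,y]
after 13 — deliver 2→0: n0:prim/v0/[w,y]
after 14 — propose(3,'z'): ·
after 15 — deliver 3→0: ·
after 16 — deliver 0→3: ·
after 17 — deliver 2→1: ·
after 18 — propose(0,'y'): ·
after 19 — deliver 0→2: n2:back/v0/[w,y,y]
after 20 — deliver 2→0: ·
after 21 — deliver 0→3: n3:back/v0/[w,y,y]
after 22 — deliver 3→0: n0:prim/v0/[w,y,y]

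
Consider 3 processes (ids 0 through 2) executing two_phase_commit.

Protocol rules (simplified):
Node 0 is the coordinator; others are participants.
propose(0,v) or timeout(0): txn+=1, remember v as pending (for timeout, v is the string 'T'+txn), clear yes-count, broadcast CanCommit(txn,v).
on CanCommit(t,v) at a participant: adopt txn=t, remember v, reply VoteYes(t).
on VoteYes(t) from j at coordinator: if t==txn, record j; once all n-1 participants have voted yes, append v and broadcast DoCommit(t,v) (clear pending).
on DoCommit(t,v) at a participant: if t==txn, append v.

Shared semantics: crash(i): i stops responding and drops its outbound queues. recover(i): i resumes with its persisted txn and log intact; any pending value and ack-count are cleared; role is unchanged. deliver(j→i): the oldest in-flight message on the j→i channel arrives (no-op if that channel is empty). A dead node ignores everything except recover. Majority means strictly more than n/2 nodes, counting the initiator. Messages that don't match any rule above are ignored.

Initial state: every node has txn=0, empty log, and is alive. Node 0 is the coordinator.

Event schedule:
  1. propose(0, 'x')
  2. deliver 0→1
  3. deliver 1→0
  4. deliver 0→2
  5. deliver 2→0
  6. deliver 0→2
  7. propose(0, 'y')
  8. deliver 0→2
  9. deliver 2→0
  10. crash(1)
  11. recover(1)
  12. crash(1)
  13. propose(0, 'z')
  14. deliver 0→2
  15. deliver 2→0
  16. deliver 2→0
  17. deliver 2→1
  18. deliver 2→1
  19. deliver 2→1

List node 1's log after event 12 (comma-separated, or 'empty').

empty

[1] propose(0,'x') → N0(coor t1 [-])
[2] deliver 0→1 → N1(part t1 [-])
[3] deliver 1→0 → ∅
[4] deliver 0→2 → N2(part t1 [-])
[5] deliver 2→0 → N0(coor t1 [x])
[6] deliver 0→2 → N2(part t1 [x])
[7] propose(0,'y') → N0(coor t2 [x])
[8] deliver 0→2 → N2(part t2 [x])
[9] deliver 2→0 → ∅
[10] crash(1) → N1(✗part t1 [-])
[11] recover(1) → N1(part t1 [-])
[12] crash(1) → N1(✗part t1 [-])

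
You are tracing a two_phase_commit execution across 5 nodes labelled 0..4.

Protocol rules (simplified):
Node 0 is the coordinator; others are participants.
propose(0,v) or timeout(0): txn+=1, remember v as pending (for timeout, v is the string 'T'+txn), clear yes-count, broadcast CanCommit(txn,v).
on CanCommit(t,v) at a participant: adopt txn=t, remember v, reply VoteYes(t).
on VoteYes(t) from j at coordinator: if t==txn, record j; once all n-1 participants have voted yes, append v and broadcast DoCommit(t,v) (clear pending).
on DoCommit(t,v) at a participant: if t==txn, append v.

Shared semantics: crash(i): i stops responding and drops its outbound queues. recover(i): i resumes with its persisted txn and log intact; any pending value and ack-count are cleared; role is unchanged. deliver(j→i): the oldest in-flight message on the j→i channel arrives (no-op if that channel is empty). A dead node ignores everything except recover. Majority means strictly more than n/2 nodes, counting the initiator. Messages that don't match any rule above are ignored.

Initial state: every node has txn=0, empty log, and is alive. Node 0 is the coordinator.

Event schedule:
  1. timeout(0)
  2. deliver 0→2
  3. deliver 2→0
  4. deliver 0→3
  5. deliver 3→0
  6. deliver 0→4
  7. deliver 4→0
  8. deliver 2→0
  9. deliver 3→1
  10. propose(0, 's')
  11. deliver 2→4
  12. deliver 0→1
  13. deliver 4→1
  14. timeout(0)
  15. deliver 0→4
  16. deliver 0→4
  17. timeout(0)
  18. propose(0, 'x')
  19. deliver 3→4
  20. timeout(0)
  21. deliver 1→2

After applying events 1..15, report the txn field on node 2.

1

1. timeout(0):  <0:coor t1 ->
2. deliver 0→2:  <2:part t1 ->
3. deliver 2→0:  nop
4. deliver 0→3:  <3:part t1 ->
5. deliver 3→0:  nop
6. deliver 0→4:  <4:part t1 ->
7. deliver 4→0:  nop
8. deliver 2→0:  nop
9. deliver 3→1:  nop
10. propose(0,'s'):  <0:coor t2 ->
11. deliver 2→4:  nop
12. deliver 0→1:  <1:part t1 ->
13. deliver 4→1:  nop
14. timeout(0):  <0:coor t3 ->
15. deliver 0→4:  <4:part t2 ->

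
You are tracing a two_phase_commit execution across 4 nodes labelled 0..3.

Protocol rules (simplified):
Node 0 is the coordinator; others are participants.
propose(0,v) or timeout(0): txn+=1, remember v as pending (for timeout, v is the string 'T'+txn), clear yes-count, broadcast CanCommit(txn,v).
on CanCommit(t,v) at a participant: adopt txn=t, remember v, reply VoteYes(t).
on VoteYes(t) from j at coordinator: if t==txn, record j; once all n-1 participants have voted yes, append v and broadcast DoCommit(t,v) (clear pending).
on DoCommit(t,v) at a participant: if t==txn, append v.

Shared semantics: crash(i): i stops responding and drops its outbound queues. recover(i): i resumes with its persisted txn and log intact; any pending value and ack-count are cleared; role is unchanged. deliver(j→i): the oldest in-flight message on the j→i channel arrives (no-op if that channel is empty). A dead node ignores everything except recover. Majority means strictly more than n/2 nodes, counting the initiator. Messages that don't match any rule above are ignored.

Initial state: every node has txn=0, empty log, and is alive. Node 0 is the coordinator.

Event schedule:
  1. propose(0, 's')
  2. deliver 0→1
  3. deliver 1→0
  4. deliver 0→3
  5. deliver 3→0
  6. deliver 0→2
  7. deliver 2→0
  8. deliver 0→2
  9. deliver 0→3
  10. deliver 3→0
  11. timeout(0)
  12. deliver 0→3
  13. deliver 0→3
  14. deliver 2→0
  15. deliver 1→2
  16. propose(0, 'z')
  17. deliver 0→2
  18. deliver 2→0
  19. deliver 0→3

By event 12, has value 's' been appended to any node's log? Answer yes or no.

yes

after 1 — propose(0,'s'): n0:coor/t1/[-]
after 2 — deliver 0→1: n1:part/t1/[-]
after 3 — deliver 1→0: ·
after 4 — deliver 0→3: n3:part/t1/[-]
after 5 — deliver 3→0: ·
after 6 — deliver 0→2: n2:part/t1/[-]
after 7 — deliver 2→0: n0:coor/t1/[s]
after 8 — deliver 0→2: n2:part/t1/[s]
after 9 — deliver 0→3: n3:part/t1/[s]
after 10 — deliver 3→0: ·
after 11 — timeout(0): n0:coor/t2/[s]
after 12 — deliver 0→3: n3:part/t2/[s]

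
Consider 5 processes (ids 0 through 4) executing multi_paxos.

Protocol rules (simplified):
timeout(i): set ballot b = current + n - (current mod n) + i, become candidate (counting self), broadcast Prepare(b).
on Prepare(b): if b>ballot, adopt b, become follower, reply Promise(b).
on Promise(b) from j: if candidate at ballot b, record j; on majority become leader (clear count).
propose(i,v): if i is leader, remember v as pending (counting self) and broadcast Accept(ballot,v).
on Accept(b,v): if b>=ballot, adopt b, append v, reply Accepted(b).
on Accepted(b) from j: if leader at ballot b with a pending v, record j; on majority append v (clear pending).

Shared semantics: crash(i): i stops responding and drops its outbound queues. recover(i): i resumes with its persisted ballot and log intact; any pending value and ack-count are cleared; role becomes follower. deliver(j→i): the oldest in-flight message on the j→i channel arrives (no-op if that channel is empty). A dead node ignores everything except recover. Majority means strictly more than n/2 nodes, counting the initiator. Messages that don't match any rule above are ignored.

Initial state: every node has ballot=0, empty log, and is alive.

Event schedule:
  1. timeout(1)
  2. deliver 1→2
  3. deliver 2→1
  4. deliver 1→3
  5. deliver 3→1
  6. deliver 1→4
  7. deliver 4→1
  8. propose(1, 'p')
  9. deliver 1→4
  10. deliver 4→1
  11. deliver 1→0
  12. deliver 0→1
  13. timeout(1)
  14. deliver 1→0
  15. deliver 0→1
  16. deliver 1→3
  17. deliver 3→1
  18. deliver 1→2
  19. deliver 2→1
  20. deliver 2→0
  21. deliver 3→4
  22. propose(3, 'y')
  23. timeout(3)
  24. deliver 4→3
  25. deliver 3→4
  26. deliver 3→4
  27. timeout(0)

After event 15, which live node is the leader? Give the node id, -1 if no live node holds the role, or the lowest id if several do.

[1] timeout(1) → N1(cand b6 [-])
[2] deliver 1→2 → N2(foll b6 [-])
[3] deliver 2→1 → ∅
[4] deliver 1→3 → N3(foll b6 [-])
[5] deliver 3→1 → N1(lead b6 [-])
[6] deliver 1→4 → N4(foll b6 [-])
[7] deliver 4→1 → ∅
[8] propose(1,'p') → ∅
[9] deliver 1→4 → N4(foll b6 [p])
[10] deliver 4→1 → ∅
[11] deliver 1→0 → N0(foll b6 [-])
[12] deliver 0→1 → ∅
[13] timeout(1) → N1(cand b11 [-])
[14] deliver 1→0 → N0(foll b6 [p])
[15] deliver 0→1 → ∅

-1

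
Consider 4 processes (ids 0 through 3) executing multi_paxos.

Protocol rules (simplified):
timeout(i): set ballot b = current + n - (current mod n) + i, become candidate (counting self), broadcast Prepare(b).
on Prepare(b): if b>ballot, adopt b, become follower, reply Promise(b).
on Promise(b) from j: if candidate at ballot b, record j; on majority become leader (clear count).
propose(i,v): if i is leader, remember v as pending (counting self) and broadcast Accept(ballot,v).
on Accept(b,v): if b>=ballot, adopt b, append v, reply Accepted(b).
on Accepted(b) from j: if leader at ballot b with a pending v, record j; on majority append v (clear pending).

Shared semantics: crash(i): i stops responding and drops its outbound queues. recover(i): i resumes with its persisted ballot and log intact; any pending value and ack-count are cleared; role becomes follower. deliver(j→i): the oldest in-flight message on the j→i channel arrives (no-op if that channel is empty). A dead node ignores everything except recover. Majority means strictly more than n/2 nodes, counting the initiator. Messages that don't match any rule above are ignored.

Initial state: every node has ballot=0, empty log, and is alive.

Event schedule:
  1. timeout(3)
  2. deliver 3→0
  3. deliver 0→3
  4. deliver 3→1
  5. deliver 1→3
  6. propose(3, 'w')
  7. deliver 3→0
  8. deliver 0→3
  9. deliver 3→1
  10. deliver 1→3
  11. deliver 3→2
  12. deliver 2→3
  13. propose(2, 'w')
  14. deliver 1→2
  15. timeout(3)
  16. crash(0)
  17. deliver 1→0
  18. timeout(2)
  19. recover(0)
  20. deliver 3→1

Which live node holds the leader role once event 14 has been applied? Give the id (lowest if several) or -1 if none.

step 1 timeout(3): 3={cand,b=7,log=-}
step 2 deliver 3→0: 0={foll,b=7,log=-}
step 3 deliver 0→3: —
step 4 deliver 3→1: 1={foll,b=7,log=-}
step 5 deliver 1→3: 3={lead,b=7,log=-}
step 6 propose(3,'w'): —
step 7 deliver 3→0: 0={foll,b=7,log=w}
step 8 deliver 0→3: —
step 9 deliver 3→1: 1={foll,b=7,log=w}
step 10 deliver 1→3: 3={lead,b=7,log=w}
step 11 deliver 3→2: 2={foll,b=7,log=-}
step 12 deliver 2→3: —
step 13 propose(2,'w'): —
step 14 deliver 1→2: —

3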